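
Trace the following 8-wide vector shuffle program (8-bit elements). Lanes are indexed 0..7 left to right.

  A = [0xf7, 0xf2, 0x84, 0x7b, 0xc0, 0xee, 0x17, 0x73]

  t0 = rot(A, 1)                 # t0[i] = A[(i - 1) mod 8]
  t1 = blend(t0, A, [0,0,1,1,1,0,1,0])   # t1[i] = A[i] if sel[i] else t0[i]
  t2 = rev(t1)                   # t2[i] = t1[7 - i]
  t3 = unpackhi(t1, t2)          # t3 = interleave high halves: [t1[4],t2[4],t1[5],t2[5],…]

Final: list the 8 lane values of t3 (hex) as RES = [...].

t0 = [0x73, 0xf7, 0xf2, 0x84, 0x7b, 0xc0, 0xee, 0x17]
t1 = [0x73, 0xf7, 0x84, 0x7b, 0xc0, 0xc0, 0x17, 0x17]
t2 = [0x17, 0x17, 0xc0, 0xc0, 0x7b, 0x84, 0xf7, 0x73]
t3 = [0xc0, 0x7b, 0xc0, 0x84, 0x17, 0xf7, 0x17, 0x73]

RES = [ 0xc0  0x7b  0xc0  0x84  0x17  0xf7  0x17  0x73 ]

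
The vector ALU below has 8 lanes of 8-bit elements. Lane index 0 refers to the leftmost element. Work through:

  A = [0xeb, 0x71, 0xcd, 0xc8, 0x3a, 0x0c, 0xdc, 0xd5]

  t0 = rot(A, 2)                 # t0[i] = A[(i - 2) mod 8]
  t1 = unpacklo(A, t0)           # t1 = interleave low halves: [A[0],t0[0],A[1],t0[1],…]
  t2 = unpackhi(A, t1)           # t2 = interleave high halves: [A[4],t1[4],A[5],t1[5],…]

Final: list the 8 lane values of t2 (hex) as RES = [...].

  t0: dc d5 eb 71 cd c8 3a 0c
  t1: eb dc 71 d5 cd eb c8 71
  t2: 3a cd 0c eb dc c8 d5 71

RES = [ 0x3a  0xcd  0x0c  0xeb  0xdc  0xc8  0xd5  0x71 ]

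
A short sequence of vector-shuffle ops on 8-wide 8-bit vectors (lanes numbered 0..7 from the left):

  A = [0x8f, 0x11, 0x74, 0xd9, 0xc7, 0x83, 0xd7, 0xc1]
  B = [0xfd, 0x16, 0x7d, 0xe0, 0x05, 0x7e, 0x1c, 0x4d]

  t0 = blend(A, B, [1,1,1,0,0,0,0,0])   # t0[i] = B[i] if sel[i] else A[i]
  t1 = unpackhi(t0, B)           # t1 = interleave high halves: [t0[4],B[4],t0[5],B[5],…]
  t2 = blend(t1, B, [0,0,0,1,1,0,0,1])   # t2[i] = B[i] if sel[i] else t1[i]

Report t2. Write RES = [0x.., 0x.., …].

RES = [ 0xc7  0x05  0x83  0xe0  0x05  0x1c  0xc1  0x4d ]

t0 = [0xfd, 0x16, 0x7d, 0xd9, 0xc7, 0x83, 0xd7, 0xc1]
t1 = [0xc7, 0x05, 0x83, 0x7e, 0xd7, 0x1c, 0xc1, 0x4d]
t2 = [0xc7, 0x05, 0x83, 0xe0, 0x05, 0x1c, 0xc1, 0x4d]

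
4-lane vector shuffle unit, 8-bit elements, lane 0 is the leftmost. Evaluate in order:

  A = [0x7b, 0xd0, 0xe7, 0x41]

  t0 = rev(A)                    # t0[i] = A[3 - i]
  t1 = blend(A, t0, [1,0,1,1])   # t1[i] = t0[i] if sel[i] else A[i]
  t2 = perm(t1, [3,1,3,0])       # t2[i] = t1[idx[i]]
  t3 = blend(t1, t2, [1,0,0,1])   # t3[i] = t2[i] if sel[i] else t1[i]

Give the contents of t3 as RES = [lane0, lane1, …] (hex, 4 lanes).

RES = [0x7b, 0xd0, 0xd0, 0x41]

  t0: 41 e7 d0 7b
  t1: 41 d0 d0 7b
  t2: 7b d0 7b 41
  t3: 7b d0 d0 41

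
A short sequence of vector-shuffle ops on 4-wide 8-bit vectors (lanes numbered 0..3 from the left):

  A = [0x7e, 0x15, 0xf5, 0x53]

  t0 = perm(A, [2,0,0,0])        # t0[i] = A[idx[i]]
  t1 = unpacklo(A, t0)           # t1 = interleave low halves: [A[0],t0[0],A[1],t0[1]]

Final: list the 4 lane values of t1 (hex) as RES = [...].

RES = [ 0x7e  0xf5  0x15  0x7e ]

  t0: f5 7e 7e 7e
  t1: 7e f5 15 7e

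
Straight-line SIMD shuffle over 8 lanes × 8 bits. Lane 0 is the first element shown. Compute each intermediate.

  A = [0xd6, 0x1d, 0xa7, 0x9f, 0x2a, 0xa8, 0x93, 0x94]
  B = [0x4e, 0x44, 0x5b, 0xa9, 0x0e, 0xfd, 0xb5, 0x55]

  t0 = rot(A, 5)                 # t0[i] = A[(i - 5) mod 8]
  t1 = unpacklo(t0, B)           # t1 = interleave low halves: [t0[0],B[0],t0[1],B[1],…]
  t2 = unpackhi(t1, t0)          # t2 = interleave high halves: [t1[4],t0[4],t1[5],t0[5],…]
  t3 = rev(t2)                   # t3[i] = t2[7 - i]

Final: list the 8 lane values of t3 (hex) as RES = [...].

RES = [0xa7, 0xa9, 0x1d, 0x93, 0xd6, 0x5b, 0x94, 0xa8]

  t0: 9f 2a a8 93 94 d6 1d a7
  t1: 9f 4e 2a 44 a8 5b 93 a9
  t2: a8 94 5b d6 93 1d a9 a7
  t3: a7 a9 1d 93 d6 5b 94 a8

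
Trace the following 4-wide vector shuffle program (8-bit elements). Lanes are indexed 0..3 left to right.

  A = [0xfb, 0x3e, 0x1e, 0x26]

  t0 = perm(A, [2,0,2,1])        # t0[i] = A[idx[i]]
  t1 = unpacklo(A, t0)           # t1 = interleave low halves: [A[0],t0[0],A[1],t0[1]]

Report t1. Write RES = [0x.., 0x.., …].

t0 = [0x1e, 0xfb, 0x1e, 0x3e]
t1 = [0xfb, 0x1e, 0x3e, 0xfb]

RES = [0xfb, 0x1e, 0x3e, 0xfb]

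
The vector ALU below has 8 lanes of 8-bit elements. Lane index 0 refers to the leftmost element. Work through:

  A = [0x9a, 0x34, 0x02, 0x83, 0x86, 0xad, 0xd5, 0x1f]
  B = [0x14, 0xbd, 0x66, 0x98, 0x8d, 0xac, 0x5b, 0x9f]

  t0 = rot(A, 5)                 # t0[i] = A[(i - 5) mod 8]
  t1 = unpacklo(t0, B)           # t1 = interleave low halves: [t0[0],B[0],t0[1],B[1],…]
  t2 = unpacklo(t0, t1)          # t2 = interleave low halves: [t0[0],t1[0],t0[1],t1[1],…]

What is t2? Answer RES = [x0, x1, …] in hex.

→ t0 |83|86|ad|d5|1f|9a|34|02|
→ t1 |83|14|86|bd|ad|66|d5|98|
→ t2 |83|83|86|14|ad|86|d5|bd|

RES = [0x83, 0x83, 0x86, 0x14, 0xad, 0x86, 0xd5, 0xbd]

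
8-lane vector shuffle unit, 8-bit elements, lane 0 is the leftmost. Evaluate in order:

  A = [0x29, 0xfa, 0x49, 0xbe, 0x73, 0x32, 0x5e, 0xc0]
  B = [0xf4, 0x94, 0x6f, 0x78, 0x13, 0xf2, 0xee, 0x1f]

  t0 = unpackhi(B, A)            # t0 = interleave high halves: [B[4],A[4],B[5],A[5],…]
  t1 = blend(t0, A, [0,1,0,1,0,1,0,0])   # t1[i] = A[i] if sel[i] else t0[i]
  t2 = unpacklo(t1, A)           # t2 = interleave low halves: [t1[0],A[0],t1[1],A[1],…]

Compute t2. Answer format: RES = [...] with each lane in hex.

RES = [0x13, 0x29, 0xfa, 0xfa, 0xf2, 0x49, 0xbe, 0xbe]

  t0: 13 73 f2 32 ee 5e 1f c0
  t1: 13 fa f2 be ee 32 1f c0
  t2: 13 29 fa fa f2 49 be be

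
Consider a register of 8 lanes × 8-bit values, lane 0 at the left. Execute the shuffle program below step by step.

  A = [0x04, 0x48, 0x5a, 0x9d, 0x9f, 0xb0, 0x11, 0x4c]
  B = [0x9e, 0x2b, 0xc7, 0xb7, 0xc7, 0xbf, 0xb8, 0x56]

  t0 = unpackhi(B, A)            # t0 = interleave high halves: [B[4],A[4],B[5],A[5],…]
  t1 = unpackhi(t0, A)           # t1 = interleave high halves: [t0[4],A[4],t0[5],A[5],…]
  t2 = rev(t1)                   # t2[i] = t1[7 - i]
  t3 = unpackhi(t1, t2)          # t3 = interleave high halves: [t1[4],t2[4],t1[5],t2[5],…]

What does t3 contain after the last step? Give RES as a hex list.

t0 = [0xc7, 0x9f, 0xbf, 0xb0, 0xb8, 0x11, 0x56, 0x4c]
t1 = [0xb8, 0x9f, 0x11, 0xb0, 0x56, 0x11, 0x4c, 0x4c]
t2 = [0x4c, 0x4c, 0x11, 0x56, 0xb0, 0x11, 0x9f, 0xb8]
t3 = [0x56, 0xb0, 0x11, 0x11, 0x4c, 0x9f, 0x4c, 0xb8]

RES = [ 0x56  0xb0  0x11  0x11  0x4c  0x9f  0x4c  0xb8 ]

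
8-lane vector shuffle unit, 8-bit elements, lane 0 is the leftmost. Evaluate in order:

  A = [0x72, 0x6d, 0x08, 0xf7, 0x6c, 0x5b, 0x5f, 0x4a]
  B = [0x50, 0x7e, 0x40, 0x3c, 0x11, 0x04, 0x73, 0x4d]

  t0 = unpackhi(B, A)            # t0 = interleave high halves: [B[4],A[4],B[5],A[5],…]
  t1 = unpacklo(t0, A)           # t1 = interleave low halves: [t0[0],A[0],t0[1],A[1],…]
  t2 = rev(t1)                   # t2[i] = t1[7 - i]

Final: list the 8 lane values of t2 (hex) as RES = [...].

t0 = [0x11, 0x6c, 0x04, 0x5b, 0x73, 0x5f, 0x4d, 0x4a]
t1 = [0x11, 0x72, 0x6c, 0x6d, 0x04, 0x08, 0x5b, 0xf7]
t2 = [0xf7, 0x5b, 0x08, 0x04, 0x6d, 0x6c, 0x72, 0x11]

RES = [ 0xf7  0x5b  0x08  0x04  0x6d  0x6c  0x72  0x11 ]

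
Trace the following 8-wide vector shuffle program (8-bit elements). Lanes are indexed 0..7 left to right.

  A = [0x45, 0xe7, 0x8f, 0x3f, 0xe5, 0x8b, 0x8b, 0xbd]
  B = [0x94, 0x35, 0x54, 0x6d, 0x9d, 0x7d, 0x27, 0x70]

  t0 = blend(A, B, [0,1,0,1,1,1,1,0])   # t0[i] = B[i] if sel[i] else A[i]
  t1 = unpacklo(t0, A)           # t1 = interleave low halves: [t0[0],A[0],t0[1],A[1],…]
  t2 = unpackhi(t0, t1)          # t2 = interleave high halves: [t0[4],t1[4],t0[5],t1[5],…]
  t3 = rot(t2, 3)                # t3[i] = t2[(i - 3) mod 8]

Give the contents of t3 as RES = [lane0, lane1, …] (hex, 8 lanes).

RES = [ 0x6d  0xbd  0x3f  0x9d  0x8f  0x7d  0x8f  0x27 ]

t0 = [0x45, 0x35, 0x8f, 0x6d, 0x9d, 0x7d, 0x27, 0xbd]
t1 = [0x45, 0x45, 0x35, 0xe7, 0x8f, 0x8f, 0x6d, 0x3f]
t2 = [0x9d, 0x8f, 0x7d, 0x8f, 0x27, 0x6d, 0xbd, 0x3f]
t3 = [0x6d, 0xbd, 0x3f, 0x9d, 0x8f, 0x7d, 0x8f, 0x27]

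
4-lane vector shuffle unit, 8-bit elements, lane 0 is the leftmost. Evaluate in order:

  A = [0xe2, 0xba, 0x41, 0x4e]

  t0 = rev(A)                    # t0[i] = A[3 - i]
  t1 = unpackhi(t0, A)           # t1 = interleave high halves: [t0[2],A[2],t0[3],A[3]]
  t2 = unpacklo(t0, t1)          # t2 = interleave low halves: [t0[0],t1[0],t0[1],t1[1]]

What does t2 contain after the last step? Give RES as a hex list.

RES = [0x4e, 0xba, 0x41, 0x41]

t0 = [0x4e, 0x41, 0xba, 0xe2]
t1 = [0xba, 0x41, 0xe2, 0x4e]
t2 = [0x4e, 0xba, 0x41, 0x41]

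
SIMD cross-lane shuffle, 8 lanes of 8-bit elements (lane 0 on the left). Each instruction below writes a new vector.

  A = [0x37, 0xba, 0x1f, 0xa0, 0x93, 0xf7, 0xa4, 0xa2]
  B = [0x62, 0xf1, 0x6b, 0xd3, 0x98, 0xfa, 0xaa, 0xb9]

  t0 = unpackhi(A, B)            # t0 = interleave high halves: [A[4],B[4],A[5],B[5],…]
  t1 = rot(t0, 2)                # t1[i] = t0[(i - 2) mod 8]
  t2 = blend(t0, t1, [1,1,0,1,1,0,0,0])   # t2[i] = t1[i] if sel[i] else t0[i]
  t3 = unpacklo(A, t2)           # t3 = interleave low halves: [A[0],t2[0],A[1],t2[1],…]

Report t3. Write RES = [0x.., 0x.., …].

RES = [0x37, 0xa2, 0xba, 0xb9, 0x1f, 0xf7, 0xa0, 0x98]

  t0: 93 98 f7 fa a4 aa a2 b9
  t1: a2 b9 93 98 f7 fa a4 aa
  t2: a2 b9 f7 98 f7 aa a2 b9
  t3: 37 a2 ba b9 1f f7 a0 98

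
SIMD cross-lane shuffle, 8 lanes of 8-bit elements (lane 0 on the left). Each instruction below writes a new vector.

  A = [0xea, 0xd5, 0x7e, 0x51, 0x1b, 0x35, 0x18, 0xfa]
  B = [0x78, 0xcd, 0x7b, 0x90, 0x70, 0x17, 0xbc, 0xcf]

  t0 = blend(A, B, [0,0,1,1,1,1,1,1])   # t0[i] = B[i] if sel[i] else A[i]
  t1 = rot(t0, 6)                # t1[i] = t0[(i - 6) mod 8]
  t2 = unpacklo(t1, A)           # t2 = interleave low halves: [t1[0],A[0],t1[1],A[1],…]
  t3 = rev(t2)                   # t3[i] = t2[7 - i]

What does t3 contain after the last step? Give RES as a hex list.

RES = [ 0x51  0x17  0x7e  0x70  0xd5  0x90  0xea  0x7b ]

t0 = [0xea, 0xd5, 0x7b, 0x90, 0x70, 0x17, 0xbc, 0xcf]
t1 = [0x7b, 0x90, 0x70, 0x17, 0xbc, 0xcf, 0xea, 0xd5]
t2 = [0x7b, 0xea, 0x90, 0xd5, 0x70, 0x7e, 0x17, 0x51]
t3 = [0x51, 0x17, 0x7e, 0x70, 0xd5, 0x90, 0xea, 0x7b]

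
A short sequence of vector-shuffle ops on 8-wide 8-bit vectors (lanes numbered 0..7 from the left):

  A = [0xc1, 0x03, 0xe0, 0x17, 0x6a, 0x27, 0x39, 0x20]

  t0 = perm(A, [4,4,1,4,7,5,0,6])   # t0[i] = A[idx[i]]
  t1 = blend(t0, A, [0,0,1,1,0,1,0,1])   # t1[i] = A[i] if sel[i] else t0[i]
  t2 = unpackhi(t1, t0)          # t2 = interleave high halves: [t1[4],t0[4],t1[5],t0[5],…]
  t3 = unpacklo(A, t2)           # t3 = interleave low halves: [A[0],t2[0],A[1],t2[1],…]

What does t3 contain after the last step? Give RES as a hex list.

RES = [0xc1, 0x20, 0x03, 0x20, 0xe0, 0x27, 0x17, 0x27]

  t0: 6a 6a 03 6a 20 27 c1 39
  t1: 6a 6a e0 17 20 27 c1 20
  t2: 20 20 27 27 c1 c1 20 39
  t3: c1 20 03 20 e0 27 17 27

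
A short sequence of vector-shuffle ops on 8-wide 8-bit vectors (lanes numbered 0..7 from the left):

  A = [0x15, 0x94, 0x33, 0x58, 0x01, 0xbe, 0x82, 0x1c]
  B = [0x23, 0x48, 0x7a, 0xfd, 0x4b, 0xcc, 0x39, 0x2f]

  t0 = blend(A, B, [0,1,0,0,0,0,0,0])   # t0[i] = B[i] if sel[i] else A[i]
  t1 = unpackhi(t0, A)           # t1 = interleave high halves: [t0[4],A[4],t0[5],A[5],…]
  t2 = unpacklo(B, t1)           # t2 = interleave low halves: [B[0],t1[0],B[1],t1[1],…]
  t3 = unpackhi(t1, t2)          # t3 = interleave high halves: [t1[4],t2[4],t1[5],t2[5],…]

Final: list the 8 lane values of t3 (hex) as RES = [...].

t0 = [0x15, 0x48, 0x33, 0x58, 0x01, 0xbe, 0x82, 0x1c]
t1 = [0x01, 0x01, 0xbe, 0xbe, 0x82, 0x82, 0x1c, 0x1c]
t2 = [0x23, 0x01, 0x48, 0x01, 0x7a, 0xbe, 0xfd, 0xbe]
t3 = [0x82, 0x7a, 0x82, 0xbe, 0x1c, 0xfd, 0x1c, 0xbe]

RES = [0x82, 0x7a, 0x82, 0xbe, 0x1c, 0xfd, 0x1c, 0xbe]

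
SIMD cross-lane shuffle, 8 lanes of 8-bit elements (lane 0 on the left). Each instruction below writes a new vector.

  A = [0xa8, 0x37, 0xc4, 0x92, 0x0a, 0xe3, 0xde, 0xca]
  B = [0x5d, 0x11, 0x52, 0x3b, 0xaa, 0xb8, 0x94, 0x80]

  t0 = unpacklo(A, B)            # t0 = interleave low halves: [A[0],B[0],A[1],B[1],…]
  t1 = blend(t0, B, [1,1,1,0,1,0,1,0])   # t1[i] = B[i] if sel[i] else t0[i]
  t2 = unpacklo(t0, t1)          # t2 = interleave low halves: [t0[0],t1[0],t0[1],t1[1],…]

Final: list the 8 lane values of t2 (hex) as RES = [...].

→ t0 |a8|5d|37|11|c4|52|92|3b|
→ t1 |5d|11|52|11|aa|52|94|3b|
→ t2 |a8|5d|5d|11|37|52|11|11|

RES = [0xa8, 0x5d, 0x5d, 0x11, 0x37, 0x52, 0x11, 0x11]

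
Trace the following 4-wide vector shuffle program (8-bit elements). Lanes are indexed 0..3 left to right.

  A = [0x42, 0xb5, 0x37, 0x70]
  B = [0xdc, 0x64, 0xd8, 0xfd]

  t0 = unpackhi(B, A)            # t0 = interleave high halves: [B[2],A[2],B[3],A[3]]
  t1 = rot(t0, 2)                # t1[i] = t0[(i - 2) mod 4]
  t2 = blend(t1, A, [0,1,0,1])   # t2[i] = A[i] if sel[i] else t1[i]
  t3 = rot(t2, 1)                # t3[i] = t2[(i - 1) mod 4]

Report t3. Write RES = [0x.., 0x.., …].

t0 = [0xd8, 0x37, 0xfd, 0x70]
t1 = [0xfd, 0x70, 0xd8, 0x37]
t2 = [0xfd, 0xb5, 0xd8, 0x70]
t3 = [0x70, 0xfd, 0xb5, 0xd8]

RES = [0x70, 0xfd, 0xb5, 0xd8]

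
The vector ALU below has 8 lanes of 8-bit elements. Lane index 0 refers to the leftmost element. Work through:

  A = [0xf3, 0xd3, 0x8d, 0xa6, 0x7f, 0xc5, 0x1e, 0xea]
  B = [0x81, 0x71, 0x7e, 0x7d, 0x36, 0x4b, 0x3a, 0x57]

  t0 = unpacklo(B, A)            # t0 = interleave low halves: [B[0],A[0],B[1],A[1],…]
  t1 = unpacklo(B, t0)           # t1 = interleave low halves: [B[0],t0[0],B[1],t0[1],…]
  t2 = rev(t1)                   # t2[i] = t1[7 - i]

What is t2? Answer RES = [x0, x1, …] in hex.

RES = [0xd3, 0x7d, 0x71, 0x7e, 0xf3, 0x71, 0x81, 0x81]

  t0: 81 f3 71 d3 7e 8d 7d a6
  t1: 81 81 71 f3 7e 71 7d d3
  t2: d3 7d 71 7e f3 71 81 81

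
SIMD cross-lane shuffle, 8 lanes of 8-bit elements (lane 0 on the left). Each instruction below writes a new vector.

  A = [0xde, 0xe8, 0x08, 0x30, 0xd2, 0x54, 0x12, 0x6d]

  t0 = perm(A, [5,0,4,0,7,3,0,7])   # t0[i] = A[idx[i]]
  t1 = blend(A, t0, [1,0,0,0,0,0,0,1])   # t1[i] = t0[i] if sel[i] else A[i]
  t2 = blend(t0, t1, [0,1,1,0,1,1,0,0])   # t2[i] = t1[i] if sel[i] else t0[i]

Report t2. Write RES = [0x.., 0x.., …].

→ t0 |54|de|d2|de|6d|30|de|6d|
→ t1 |54|e8|08|30|d2|54|12|6d|
→ t2 |54|e8|08|de|d2|54|de|6d|

RES = [ 0x54  0xe8  0x08  0xde  0xd2  0x54  0xde  0x6d ]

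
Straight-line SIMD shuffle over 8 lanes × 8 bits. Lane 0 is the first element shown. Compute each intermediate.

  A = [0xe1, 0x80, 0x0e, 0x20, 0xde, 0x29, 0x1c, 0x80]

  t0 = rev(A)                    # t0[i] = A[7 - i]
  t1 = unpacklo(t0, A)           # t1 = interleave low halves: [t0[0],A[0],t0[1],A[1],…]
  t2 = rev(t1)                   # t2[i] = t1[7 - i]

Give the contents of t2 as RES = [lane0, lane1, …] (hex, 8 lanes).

  t0: 80 1c 29 de 20 0e 80 e1
  t1: 80 e1 1c 80 29 0e de 20
  t2: 20 de 0e 29 80 1c e1 80

RES = [ 0x20  0xde  0x0e  0x29  0x80  0x1c  0xe1  0x80 ]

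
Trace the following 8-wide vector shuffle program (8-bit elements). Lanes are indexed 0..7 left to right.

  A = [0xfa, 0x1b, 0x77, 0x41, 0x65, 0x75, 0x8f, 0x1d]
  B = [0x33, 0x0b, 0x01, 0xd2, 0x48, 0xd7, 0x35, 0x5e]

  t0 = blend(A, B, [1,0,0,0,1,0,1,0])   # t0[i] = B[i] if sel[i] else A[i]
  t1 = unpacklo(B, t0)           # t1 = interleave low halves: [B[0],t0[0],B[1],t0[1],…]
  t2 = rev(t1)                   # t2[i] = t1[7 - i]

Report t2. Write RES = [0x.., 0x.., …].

RES = [ 0x41  0xd2  0x77  0x01  0x1b  0x0b  0x33  0x33 ]

→ t0 |33|1b|77|41|48|75|35|1d|
→ t1 |33|33|0b|1b|01|77|d2|41|
→ t2 |41|d2|77|01|1b|0b|33|33|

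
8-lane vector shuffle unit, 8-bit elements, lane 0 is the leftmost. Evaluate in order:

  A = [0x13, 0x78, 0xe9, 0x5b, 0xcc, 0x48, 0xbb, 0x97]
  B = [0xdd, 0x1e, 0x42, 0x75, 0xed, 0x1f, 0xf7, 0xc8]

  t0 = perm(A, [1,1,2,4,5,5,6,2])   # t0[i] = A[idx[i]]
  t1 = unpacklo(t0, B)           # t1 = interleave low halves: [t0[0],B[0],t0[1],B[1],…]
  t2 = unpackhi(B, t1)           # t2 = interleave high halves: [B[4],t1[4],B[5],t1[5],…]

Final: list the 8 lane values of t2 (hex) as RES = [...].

  t0: 78 78 e9 cc 48 48 bb e9
  t1: 78 dd 78 1e e9 42 cc 75
  t2: ed e9 1f 42 f7 cc c8 75

RES = [0xed, 0xe9, 0x1f, 0x42, 0xf7, 0xcc, 0xc8, 0x75]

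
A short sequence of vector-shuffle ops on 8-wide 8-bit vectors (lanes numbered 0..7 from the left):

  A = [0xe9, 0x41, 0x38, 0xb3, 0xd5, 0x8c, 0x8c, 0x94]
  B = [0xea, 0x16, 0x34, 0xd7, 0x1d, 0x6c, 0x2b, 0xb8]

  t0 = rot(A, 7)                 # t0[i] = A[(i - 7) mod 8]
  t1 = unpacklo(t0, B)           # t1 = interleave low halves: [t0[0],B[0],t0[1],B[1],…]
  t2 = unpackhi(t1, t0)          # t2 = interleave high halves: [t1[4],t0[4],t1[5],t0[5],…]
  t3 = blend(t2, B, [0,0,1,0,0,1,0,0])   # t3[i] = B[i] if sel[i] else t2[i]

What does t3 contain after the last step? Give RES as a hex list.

RES = [0xb3, 0x8c, 0x34, 0x8c, 0xd5, 0x6c, 0xd7, 0xe9]

  t0: 41 38 b3 d5 8c 8c 94 e9
  t1: 41 ea 38 16 b3 34 d5 d7
  t2: b3 8c 34 8c d5 94 d7 e9
  t3: b3 8c 34 8c d5 6c d7 e9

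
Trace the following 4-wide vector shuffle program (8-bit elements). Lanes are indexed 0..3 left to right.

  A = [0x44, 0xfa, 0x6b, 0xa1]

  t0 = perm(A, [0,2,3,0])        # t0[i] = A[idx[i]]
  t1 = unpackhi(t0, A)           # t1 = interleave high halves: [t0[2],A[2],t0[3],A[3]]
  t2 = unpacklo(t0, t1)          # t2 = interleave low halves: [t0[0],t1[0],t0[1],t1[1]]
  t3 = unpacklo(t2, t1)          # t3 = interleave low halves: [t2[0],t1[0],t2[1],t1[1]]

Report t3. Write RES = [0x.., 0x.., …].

→ t0 |44|6b|a1|44|
→ t1 |a1|6b|44|a1|
→ t2 |44|a1|6b|6b|
→ t3 |44|a1|a1|6b|

RES = [ 0x44  0xa1  0xa1  0x6b ]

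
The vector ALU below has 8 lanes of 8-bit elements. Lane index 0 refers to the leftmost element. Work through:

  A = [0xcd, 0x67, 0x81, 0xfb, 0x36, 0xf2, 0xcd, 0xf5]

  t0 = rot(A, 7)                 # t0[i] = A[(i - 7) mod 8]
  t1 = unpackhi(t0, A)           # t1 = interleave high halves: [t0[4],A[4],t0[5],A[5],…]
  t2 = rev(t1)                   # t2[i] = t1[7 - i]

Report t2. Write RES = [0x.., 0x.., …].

t0 = [0x67, 0x81, 0xfb, 0x36, 0xf2, 0xcd, 0xf5, 0xcd]
t1 = [0xf2, 0x36, 0xcd, 0xf2, 0xf5, 0xcd, 0xcd, 0xf5]
t2 = [0xf5, 0xcd, 0xcd, 0xf5, 0xf2, 0xcd, 0x36, 0xf2]

RES = [ 0xf5  0xcd  0xcd  0xf5  0xf2  0xcd  0x36  0xf2 ]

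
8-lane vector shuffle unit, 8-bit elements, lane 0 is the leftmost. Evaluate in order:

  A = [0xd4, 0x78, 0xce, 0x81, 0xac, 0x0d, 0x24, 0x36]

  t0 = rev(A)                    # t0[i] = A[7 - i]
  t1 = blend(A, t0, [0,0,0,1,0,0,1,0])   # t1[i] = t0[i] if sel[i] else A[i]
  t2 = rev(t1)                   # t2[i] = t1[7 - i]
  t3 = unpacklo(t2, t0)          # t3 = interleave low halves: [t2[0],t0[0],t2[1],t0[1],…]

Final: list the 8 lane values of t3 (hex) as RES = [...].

RES = [ 0x36  0x36  0x78  0x24  0x0d  0x0d  0xac  0xac ]

t0 = [0x36, 0x24, 0x0d, 0xac, 0x81, 0xce, 0x78, 0xd4]
t1 = [0xd4, 0x78, 0xce, 0xac, 0xac, 0x0d, 0x78, 0x36]
t2 = [0x36, 0x78, 0x0d, 0xac, 0xac, 0xce, 0x78, 0xd4]
t3 = [0x36, 0x36, 0x78, 0x24, 0x0d, 0x0d, 0xac, 0xac]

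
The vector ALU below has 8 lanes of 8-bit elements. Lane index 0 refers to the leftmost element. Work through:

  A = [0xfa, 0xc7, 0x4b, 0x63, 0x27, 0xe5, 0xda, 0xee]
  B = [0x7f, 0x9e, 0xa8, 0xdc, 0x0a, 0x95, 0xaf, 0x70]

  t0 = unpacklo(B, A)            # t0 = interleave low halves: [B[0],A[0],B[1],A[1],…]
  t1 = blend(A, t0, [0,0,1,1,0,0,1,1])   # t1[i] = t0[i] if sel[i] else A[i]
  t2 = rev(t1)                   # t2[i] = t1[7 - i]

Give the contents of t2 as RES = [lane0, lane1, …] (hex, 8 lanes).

  t0: 7f fa 9e c7 a8 4b dc 63
  t1: fa c7 9e c7 27 e5 dc 63
  t2: 63 dc e5 27 c7 9e c7 fa

RES = [ 0x63  0xdc  0xe5  0x27  0xc7  0x9e  0xc7  0xfa ]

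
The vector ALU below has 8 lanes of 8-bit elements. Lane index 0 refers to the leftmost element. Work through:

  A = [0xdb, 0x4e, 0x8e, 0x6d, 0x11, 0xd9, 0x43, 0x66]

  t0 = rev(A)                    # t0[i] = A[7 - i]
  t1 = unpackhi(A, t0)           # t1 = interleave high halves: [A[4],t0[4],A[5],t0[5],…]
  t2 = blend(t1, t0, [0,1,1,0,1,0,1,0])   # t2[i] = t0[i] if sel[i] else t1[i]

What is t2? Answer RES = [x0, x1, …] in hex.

t0 = [0x66, 0x43, 0xd9, 0x11, 0x6d, 0x8e, 0x4e, 0xdb]
t1 = [0x11, 0x6d, 0xd9, 0x8e, 0x43, 0x4e, 0x66, 0xdb]
t2 = [0x11, 0x43, 0xd9, 0x8e, 0x6d, 0x4e, 0x4e, 0xdb]

RES = [ 0x11  0x43  0xd9  0x8e  0x6d  0x4e  0x4e  0xdb ]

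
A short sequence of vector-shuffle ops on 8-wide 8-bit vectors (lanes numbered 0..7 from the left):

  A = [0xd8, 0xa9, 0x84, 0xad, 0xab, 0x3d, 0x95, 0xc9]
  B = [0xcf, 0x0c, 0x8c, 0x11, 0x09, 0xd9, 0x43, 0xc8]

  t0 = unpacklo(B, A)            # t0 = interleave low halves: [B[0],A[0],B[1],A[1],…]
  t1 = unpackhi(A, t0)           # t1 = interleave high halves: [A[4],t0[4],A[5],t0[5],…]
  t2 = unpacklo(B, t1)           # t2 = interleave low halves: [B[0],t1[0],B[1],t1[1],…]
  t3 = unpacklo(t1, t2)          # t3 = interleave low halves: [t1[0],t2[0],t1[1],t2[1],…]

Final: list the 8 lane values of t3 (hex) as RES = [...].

  t0: cf d8 0c a9 8c 84 11 ad
  t1: ab 8c 3d 84 95 11 c9 ad
  t2: cf ab 0c 8c 8c 3d 11 84
  t3: ab cf 8c ab 3d 0c 84 8c

RES = [0xab, 0xcf, 0x8c, 0xab, 0x3d, 0x0c, 0x84, 0x8c]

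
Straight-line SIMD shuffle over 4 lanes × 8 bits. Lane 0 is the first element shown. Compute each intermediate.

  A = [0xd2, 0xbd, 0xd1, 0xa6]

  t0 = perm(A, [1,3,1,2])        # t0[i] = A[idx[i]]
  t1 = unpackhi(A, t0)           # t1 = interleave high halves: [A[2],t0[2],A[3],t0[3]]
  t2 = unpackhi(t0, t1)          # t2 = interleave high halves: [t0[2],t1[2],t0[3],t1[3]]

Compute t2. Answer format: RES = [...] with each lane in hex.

→ t0 |bd|a6|bd|d1|
→ t1 |d1|bd|a6|d1|
→ t2 |bd|a6|d1|d1|

RES = [ 0xbd  0xa6  0xd1  0xd1 ]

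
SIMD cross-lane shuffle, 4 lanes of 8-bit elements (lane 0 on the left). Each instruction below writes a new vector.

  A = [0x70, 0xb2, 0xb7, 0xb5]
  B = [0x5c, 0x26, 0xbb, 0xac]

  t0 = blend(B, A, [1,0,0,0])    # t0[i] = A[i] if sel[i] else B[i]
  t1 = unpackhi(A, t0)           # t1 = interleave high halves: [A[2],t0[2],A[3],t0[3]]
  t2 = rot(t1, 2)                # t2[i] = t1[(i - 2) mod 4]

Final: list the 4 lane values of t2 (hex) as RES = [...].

RES = [ 0xb5  0xac  0xb7  0xbb ]

  t0: 70 26 bb ac
  t1: b7 bb b5 ac
  t2: b5 ac b7 bb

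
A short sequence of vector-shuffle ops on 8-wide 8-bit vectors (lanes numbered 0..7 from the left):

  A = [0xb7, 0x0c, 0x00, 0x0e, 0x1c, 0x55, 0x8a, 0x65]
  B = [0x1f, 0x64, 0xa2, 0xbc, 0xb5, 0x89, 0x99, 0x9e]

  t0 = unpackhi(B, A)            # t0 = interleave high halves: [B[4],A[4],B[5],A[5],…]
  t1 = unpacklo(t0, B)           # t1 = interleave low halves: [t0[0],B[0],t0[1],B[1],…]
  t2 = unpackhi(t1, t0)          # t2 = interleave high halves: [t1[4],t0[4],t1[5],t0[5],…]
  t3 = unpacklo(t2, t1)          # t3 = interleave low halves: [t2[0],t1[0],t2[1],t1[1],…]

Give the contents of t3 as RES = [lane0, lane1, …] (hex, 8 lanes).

RES = [ 0x89  0xb5  0x99  0x1f  0xa2  0x1c  0x8a  0x64 ]

t0 = [0xb5, 0x1c, 0x89, 0x55, 0x99, 0x8a, 0x9e, 0x65]
t1 = [0xb5, 0x1f, 0x1c, 0x64, 0x89, 0xa2, 0x55, 0xbc]
t2 = [0x89, 0x99, 0xa2, 0x8a, 0x55, 0x9e, 0xbc, 0x65]
t3 = [0x89, 0xb5, 0x99, 0x1f, 0xa2, 0x1c, 0x8a, 0x64]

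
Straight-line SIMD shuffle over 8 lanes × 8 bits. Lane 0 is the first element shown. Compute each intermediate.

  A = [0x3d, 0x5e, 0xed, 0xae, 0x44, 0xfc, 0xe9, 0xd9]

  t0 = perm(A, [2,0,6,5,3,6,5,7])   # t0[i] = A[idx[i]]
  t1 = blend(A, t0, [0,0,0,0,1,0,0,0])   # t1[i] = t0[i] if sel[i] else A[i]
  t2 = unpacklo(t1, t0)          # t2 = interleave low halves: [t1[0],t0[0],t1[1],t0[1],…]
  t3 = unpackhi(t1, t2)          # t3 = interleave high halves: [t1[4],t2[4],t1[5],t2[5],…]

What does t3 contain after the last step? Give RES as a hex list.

  t0: ed 3d e9 fc ae e9 fc d9
  t1: 3d 5e ed ae ae fc e9 d9
  t2: 3d ed 5e 3d ed e9 ae fc
  t3: ae ed fc e9 e9 ae d9 fc

RES = [0xae, 0xed, 0xfc, 0xe9, 0xe9, 0xae, 0xd9, 0xfc]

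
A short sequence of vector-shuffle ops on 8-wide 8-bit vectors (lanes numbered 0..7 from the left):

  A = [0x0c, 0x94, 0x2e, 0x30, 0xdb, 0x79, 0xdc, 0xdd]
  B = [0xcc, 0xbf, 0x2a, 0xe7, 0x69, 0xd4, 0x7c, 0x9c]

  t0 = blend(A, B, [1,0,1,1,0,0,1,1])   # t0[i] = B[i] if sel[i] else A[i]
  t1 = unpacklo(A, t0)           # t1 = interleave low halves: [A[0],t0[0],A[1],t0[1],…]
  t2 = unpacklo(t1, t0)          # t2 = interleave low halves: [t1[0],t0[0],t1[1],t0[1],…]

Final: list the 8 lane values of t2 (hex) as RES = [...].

t0 = [0xcc, 0x94, 0x2a, 0xe7, 0xdb, 0x79, 0x7c, 0x9c]
t1 = [0x0c, 0xcc, 0x94, 0x94, 0x2e, 0x2a, 0x30, 0xe7]
t2 = [0x0c, 0xcc, 0xcc, 0x94, 0x94, 0x2a, 0x94, 0xe7]

RES = [0x0c, 0xcc, 0xcc, 0x94, 0x94, 0x2a, 0x94, 0xe7]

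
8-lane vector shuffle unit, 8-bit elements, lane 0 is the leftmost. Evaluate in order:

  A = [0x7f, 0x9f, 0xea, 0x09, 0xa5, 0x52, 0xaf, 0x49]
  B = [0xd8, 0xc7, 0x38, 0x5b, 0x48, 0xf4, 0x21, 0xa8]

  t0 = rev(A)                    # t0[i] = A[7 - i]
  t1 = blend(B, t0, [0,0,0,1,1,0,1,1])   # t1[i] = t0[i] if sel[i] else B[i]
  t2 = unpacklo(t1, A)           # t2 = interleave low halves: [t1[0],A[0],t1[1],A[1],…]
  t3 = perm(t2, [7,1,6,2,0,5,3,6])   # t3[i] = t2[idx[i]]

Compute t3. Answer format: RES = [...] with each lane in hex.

RES = [0x09, 0x7f, 0xa5, 0xc7, 0xd8, 0xea, 0x9f, 0xa5]

t0 = [0x49, 0xaf, 0x52, 0xa5, 0x09, 0xea, 0x9f, 0x7f]
t1 = [0xd8, 0xc7, 0x38, 0xa5, 0x09, 0xf4, 0x9f, 0x7f]
t2 = [0xd8, 0x7f, 0xc7, 0x9f, 0x38, 0xea, 0xa5, 0x09]
t3 = [0x09, 0x7f, 0xa5, 0xc7, 0xd8, 0xea, 0x9f, 0xa5]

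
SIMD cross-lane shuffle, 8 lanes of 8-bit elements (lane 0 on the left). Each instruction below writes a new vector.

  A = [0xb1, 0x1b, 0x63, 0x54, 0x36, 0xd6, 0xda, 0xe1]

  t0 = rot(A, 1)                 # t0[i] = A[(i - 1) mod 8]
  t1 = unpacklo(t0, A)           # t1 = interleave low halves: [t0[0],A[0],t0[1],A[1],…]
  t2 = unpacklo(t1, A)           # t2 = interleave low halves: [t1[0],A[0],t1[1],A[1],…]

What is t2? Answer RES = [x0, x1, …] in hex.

RES = [ 0xe1  0xb1  0xb1  0x1b  0xb1  0x63  0x1b  0x54 ]

→ t0 |e1|b1|1b|63|54|36|d6|da|
→ t1 |e1|b1|b1|1b|1b|63|63|54|
→ t2 |e1|b1|b1|1b|b1|63|1b|54|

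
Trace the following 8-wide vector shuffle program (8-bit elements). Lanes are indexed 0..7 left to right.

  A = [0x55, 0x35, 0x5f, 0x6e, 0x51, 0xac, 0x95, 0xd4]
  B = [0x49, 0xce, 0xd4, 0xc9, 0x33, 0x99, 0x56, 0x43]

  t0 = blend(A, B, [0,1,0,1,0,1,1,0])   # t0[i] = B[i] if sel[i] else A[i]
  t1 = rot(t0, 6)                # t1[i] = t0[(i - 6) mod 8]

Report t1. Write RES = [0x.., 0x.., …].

RES = [0x5f, 0xc9, 0x51, 0x99, 0x56, 0xd4, 0x55, 0xce]

  t0: 55 ce 5f c9 51 99 56 d4
  t1: 5f c9 51 99 56 d4 55 ce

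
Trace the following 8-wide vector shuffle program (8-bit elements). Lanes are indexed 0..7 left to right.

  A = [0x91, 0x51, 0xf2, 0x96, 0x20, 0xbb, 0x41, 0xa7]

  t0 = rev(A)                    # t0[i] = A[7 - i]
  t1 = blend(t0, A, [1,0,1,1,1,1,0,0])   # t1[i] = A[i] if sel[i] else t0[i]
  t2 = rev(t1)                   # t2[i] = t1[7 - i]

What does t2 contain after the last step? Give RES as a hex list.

  t0: a7 41 bb 20 96 f2 51 91
  t1: 91 41 f2 96 20 bb 51 91
  t2: 91 51 bb 20 96 f2 41 91

RES = [0x91, 0x51, 0xbb, 0x20, 0x96, 0xf2, 0x41, 0x91]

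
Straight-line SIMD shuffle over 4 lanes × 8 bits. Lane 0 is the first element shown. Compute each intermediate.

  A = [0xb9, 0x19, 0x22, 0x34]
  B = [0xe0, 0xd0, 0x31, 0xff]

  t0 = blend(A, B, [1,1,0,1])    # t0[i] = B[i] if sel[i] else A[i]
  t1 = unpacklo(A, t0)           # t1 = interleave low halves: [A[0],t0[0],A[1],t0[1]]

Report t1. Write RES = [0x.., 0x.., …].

RES = [0xb9, 0xe0, 0x19, 0xd0]

→ t0 |e0|d0|22|ff|
→ t1 |b9|e0|19|d0|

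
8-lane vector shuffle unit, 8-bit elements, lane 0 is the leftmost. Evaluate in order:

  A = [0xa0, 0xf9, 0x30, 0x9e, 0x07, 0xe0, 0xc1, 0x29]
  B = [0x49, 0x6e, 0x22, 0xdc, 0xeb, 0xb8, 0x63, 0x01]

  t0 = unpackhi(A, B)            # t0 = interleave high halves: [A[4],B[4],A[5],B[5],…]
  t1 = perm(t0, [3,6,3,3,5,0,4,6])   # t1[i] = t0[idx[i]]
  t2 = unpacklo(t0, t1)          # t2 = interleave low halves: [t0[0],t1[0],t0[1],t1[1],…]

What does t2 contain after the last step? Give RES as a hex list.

RES = [0x07, 0xb8, 0xeb, 0x29, 0xe0, 0xb8, 0xb8, 0xb8]

t0 = [0x07, 0xeb, 0xe0, 0xb8, 0xc1, 0x63, 0x29, 0x01]
t1 = [0xb8, 0x29, 0xb8, 0xb8, 0x63, 0x07, 0xc1, 0x29]
t2 = [0x07, 0xb8, 0xeb, 0x29, 0xe0, 0xb8, 0xb8, 0xb8]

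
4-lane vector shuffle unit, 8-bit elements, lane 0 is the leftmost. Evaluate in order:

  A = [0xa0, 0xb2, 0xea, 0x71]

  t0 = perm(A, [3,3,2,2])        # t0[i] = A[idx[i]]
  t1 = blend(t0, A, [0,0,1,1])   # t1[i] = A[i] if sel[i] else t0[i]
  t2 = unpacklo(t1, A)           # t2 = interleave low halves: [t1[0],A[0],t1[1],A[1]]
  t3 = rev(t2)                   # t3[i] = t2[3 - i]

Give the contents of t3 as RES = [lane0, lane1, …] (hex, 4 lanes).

RES = [ 0xb2  0x71  0xa0  0x71 ]

  t0: 71 71 ea ea
  t1: 71 71 ea 71
  t2: 71 a0 71 b2
  t3: b2 71 a0 71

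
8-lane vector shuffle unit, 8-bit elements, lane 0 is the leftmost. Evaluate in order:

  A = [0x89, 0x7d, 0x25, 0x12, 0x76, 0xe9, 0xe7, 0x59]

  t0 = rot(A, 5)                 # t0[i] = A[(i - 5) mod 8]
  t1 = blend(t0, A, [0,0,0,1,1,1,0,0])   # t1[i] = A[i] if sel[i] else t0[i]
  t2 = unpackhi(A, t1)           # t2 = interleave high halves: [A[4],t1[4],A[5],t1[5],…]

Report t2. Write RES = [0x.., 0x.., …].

RES = [ 0x76  0x76  0xe9  0xe9  0xe7  0x7d  0x59  0x25 ]

t0 = [0x12, 0x76, 0xe9, 0xe7, 0x59, 0x89, 0x7d, 0x25]
t1 = [0x12, 0x76, 0xe9, 0x12, 0x76, 0xe9, 0x7d, 0x25]
t2 = [0x76, 0x76, 0xe9, 0xe9, 0xe7, 0x7d, 0x59, 0x25]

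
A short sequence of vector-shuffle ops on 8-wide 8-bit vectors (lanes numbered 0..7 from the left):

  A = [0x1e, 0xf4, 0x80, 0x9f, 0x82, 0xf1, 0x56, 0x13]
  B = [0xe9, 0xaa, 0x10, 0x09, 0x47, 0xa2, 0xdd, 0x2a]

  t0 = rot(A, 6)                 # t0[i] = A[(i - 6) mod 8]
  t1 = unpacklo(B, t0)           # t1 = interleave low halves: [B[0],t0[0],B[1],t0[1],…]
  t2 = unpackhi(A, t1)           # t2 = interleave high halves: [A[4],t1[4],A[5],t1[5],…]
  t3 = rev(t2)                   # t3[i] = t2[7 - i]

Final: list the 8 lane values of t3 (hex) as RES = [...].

  t0: 80 9f 82 f1 56 13 1e f4
  t1: e9 80 aa 9f 10 82 09 f1
  t2: 82 10 f1 82 56 09 13 f1
  t3: f1 13 09 56 82 f1 10 82

RES = [ 0xf1  0x13  0x09  0x56  0x82  0xf1  0x10  0x82 ]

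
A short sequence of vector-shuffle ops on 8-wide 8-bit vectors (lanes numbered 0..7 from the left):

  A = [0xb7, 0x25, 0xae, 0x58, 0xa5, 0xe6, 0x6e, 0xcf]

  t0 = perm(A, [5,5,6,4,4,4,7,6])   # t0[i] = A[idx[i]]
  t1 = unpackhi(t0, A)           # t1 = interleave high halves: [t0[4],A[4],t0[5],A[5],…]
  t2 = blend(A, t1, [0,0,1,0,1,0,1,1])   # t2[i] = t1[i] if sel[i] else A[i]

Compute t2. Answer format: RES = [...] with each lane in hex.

RES = [0xb7, 0x25, 0xa5, 0x58, 0xcf, 0xe6, 0x6e, 0xcf]

t0 = [0xe6, 0xe6, 0x6e, 0xa5, 0xa5, 0xa5, 0xcf, 0x6e]
t1 = [0xa5, 0xa5, 0xa5, 0xe6, 0xcf, 0x6e, 0x6e, 0xcf]
t2 = [0xb7, 0x25, 0xa5, 0x58, 0xcf, 0xe6, 0x6e, 0xcf]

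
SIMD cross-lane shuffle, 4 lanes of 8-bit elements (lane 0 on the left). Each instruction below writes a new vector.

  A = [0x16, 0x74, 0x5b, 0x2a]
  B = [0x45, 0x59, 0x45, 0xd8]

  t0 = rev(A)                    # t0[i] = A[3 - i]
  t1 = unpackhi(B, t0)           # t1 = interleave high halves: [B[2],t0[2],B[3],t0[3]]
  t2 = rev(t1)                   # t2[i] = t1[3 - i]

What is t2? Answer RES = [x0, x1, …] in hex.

t0 = [0x2a, 0x5b, 0x74, 0x16]
t1 = [0x45, 0x74, 0xd8, 0x16]
t2 = [0x16, 0xd8, 0x74, 0x45]

RES = [0x16, 0xd8, 0x74, 0x45]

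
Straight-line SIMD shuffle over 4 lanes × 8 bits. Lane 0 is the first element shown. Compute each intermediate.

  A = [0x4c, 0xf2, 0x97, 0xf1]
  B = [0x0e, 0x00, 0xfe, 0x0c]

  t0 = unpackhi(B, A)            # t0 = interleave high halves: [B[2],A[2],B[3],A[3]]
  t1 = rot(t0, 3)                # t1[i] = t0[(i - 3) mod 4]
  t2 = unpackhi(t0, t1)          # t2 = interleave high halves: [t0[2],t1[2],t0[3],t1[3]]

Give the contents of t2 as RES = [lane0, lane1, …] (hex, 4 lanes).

→ t0 |fe|97|0c|f1|
→ t1 |97|0c|f1|fe|
→ t2 |0c|f1|f1|fe|

RES = [0x0c, 0xf1, 0xf1, 0xfe]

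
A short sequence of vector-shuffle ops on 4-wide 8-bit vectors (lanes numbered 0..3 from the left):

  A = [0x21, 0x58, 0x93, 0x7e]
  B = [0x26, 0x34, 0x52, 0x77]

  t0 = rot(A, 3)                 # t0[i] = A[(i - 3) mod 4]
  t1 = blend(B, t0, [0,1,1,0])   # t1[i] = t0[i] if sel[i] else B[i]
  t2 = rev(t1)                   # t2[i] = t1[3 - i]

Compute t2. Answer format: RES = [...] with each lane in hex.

RES = [0x77, 0x7e, 0x93, 0x26]

  t0: 58 93 7e 21
  t1: 26 93 7e 77
  t2: 77 7e 93 26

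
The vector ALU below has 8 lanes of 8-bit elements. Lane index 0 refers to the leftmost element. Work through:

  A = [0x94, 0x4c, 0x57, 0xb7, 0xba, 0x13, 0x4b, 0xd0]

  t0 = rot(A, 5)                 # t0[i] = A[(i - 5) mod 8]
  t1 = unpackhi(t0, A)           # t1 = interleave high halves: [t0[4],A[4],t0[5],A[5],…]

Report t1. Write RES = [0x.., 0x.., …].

RES = [0xd0, 0xba, 0x94, 0x13, 0x4c, 0x4b, 0x57, 0xd0]

  t0: b7 ba 13 4b d0 94 4c 57
  t1: d0 ba 94 13 4c 4b 57 d0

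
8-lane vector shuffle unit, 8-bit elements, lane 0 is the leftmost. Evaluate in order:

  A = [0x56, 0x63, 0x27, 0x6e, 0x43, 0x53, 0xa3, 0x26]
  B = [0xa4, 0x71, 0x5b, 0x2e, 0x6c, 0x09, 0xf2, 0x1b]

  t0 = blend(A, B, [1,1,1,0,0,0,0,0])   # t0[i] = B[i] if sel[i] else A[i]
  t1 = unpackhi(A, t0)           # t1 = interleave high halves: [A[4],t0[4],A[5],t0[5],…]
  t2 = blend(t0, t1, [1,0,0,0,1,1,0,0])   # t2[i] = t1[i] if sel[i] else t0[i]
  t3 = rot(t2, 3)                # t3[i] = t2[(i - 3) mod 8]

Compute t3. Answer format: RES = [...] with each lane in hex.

RES = [ 0xa3  0xa3  0x26  0x43  0x71  0x5b  0x6e  0xa3 ]

→ t0 |a4|71|5b|6e|43|53|a3|26|
→ t1 |43|43|53|53|a3|a3|26|26|
→ t2 |43|71|5b|6e|a3|a3|a3|26|
→ t3 |a3|a3|26|43|71|5b|6e|a3|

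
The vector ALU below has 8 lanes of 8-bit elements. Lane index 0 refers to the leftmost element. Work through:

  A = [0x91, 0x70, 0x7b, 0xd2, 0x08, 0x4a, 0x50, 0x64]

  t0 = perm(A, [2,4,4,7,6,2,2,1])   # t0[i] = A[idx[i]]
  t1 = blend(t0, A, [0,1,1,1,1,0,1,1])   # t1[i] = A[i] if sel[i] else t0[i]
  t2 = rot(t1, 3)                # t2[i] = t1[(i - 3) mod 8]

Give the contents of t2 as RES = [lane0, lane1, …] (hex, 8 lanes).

  t0: 7b 08 08 64 50 7b 7b 70
  t1: 7b 70 7b d2 08 7b 50 64
  t2: 7b 50 64 7b 70 7b d2 08

RES = [0x7b, 0x50, 0x64, 0x7b, 0x70, 0x7b, 0xd2, 0x08]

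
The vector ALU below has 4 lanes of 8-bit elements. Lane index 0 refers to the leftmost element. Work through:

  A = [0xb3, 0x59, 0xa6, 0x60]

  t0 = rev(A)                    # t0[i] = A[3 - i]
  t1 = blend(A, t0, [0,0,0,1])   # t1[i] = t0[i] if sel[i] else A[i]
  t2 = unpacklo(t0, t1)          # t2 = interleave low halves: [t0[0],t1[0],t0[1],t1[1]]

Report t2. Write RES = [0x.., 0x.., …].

  t0: 60 a6 59 b3
  t1: b3 59 a6 b3
  t2: 60 b3 a6 59

RES = [ 0x60  0xb3  0xa6  0x59 ]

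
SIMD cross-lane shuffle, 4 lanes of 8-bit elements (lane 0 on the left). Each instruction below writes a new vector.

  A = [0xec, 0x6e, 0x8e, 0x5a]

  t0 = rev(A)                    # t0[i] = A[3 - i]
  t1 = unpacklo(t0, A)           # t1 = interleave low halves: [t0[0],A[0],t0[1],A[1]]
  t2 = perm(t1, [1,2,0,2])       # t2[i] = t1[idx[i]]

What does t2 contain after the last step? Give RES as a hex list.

RES = [0xec, 0x8e, 0x5a, 0x8e]

  t0: 5a 8e 6e ec
  t1: 5a ec 8e 6e
  t2: ec 8e 5a 8e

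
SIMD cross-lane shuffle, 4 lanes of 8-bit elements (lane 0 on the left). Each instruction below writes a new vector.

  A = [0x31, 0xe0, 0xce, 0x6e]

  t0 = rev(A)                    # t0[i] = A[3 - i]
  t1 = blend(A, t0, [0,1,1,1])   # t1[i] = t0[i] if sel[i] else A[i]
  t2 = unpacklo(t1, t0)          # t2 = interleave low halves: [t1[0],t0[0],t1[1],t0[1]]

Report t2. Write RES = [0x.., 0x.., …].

RES = [0x31, 0x6e, 0xce, 0xce]

  t0: 6e ce e0 31
  t1: 31 ce e0 31
  t2: 31 6e ce ce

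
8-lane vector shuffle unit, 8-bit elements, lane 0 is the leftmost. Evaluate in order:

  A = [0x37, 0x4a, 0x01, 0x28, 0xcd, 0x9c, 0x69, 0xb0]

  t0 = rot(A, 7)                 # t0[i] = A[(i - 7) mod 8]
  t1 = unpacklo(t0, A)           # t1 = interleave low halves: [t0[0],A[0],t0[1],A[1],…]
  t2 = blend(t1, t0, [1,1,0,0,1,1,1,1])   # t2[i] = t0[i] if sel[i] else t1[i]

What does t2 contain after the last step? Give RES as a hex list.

→ t0 |4a|01|28|cd|9c|69|b0|37|
→ t1 |4a|37|01|4a|28|01|cd|28|
→ t2 |4a|01|01|4a|9c|69|b0|37|

RES = [0x4a, 0x01, 0x01, 0x4a, 0x9c, 0x69, 0xb0, 0x37]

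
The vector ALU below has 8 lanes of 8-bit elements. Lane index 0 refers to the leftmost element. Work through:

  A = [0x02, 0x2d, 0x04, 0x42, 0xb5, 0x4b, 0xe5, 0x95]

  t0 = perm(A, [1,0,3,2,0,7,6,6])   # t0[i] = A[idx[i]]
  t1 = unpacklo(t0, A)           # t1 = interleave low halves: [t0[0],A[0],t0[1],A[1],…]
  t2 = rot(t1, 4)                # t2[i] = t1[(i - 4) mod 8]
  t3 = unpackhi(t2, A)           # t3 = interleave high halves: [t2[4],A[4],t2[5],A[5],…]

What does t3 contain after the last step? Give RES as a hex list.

RES = [ 0x2d  0xb5  0x02  0x4b  0x02  0xe5  0x2d  0x95 ]

→ t0 |2d|02|42|04|02|95|e5|e5|
→ t1 |2d|02|02|2d|42|04|04|42|
→ t2 |42|04|04|42|2d|02|02|2d|
→ t3 |2d|b5|02|4b|02|e5|2d|95|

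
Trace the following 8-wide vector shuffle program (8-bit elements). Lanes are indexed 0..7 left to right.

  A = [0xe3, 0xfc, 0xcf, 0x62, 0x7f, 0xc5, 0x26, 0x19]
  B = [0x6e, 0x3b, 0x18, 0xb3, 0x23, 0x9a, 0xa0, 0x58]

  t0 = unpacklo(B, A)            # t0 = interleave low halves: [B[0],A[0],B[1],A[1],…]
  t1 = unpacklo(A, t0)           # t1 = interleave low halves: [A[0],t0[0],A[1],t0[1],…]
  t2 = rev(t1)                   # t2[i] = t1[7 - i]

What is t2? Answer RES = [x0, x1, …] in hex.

RES = [ 0xfc  0x62  0x3b  0xcf  0xe3  0xfc  0x6e  0xe3 ]

  t0: 6e e3 3b fc 18 cf b3 62
  t1: e3 6e fc e3 cf 3b 62 fc
  t2: fc 62 3b cf e3 fc 6e e3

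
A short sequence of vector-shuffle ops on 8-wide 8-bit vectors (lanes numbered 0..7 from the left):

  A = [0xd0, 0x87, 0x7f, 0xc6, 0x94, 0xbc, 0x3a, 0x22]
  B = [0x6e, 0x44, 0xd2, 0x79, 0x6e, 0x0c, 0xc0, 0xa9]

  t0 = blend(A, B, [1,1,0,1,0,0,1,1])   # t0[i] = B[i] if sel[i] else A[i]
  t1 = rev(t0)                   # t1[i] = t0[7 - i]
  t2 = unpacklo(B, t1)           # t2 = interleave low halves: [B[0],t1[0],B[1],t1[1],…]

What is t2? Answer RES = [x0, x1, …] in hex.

t0 = [0x6e, 0x44, 0x7f, 0x79, 0x94, 0xbc, 0xc0, 0xa9]
t1 = [0xa9, 0xc0, 0xbc, 0x94, 0x79, 0x7f, 0x44, 0x6e]
t2 = [0x6e, 0xa9, 0x44, 0xc0, 0xd2, 0xbc, 0x79, 0x94]

RES = [0x6e, 0xa9, 0x44, 0xc0, 0xd2, 0xbc, 0x79, 0x94]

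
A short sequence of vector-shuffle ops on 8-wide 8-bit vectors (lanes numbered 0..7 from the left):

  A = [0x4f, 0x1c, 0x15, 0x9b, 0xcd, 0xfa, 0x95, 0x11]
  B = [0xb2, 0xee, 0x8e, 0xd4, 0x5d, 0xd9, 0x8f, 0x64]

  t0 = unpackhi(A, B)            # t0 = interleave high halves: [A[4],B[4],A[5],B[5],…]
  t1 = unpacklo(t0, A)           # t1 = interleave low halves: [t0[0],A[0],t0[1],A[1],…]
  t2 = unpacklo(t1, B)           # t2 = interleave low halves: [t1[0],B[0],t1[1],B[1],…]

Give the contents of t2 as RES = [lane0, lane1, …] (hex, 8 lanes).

RES = [0xcd, 0xb2, 0x4f, 0xee, 0x5d, 0x8e, 0x1c, 0xd4]

t0 = [0xcd, 0x5d, 0xfa, 0xd9, 0x95, 0x8f, 0x11, 0x64]
t1 = [0xcd, 0x4f, 0x5d, 0x1c, 0xfa, 0x15, 0xd9, 0x9b]
t2 = [0xcd, 0xb2, 0x4f, 0xee, 0x5d, 0x8e, 0x1c, 0xd4]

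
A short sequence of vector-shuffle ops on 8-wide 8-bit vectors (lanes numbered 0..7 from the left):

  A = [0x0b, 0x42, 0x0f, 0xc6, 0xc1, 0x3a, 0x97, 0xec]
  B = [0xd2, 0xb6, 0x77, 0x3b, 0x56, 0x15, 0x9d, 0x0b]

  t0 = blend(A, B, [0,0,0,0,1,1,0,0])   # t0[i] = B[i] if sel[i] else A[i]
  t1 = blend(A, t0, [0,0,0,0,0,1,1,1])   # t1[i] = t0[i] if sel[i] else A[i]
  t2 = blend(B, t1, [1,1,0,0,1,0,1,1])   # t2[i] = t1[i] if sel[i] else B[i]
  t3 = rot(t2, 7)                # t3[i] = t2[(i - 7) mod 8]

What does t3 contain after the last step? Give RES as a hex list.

RES = [0x42, 0x77, 0x3b, 0xc1, 0x15, 0x97, 0xec, 0x0b]

→ t0 |0b|42|0f|c6|56|15|97|ec|
→ t1 |0b|42|0f|c6|c1|15|97|ec|
→ t2 |0b|42|77|3b|c1|15|97|ec|
→ t3 |42|77|3b|c1|15|97|ec|0b|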